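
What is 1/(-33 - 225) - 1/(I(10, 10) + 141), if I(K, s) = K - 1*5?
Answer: -101/9417 ≈ -0.010725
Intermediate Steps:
I(K, s) = -5 + K (I(K, s) = K - 5 = -5 + K)
1/(-33 - 225) - 1/(I(10, 10) + 141) = 1/(-33 - 225) - 1/((-5 + 10) + 141) = 1/(-258) - 1/(5 + 141) = -1/258 - 1/146 = -101/9417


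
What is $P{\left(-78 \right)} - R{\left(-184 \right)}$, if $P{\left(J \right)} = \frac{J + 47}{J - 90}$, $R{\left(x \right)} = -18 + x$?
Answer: $\frac{33967}{168} \approx 202.18$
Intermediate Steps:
$P{\left(J \right)} = \frac{47 + J}{-90 + J}$
$P{\left(-78 \right)} - R{\left(-184 \right)} = \frac{47 - 78}{-90 - 78} - \left(-18 - 184\right) = \frac{1}{-168} \left(-31\right) - -202 = \left(- \frac{1}{168}\right) \left(-31\right) + 202 = \frac{31}{168} + 202 = \frac{33967}{168}$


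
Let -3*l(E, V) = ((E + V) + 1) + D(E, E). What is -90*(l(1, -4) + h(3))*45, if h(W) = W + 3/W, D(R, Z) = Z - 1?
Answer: -18900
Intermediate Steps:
D(R, Z) = -1 + Z
l(E, V) = -2*E/3 - V/3 (l(E, V) = -(((E + V) + 1) + (-1 + E))/3 = -((1 + E + V) + (-1 + E))/3 = -(V + 2*E)/3 = -2*E/3 - V/3)
-90*(l(1, -4) + h(3))*45 = -90*((-⅔*1 - ⅓*(-4)) + (3 + 3/3))*45 = -90*((-⅔ + 4/3) + (3 + 3*(⅓)))*45 = -90*(⅔ + (3 + 1))*45 = -90*(⅔ + 4)*45 = -90*14/3*45 = -30*14*45 = -420*45 = -18900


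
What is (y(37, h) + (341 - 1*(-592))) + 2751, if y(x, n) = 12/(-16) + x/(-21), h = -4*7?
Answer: 309245/84 ≈ 3681.5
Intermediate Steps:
h = -28
y(x, n) = -3/4 - x/21 (y(x, n) = 12*(-1/16) + x*(-1/21) = -3/4 - x/21)
(y(37, h) + (341 - 1*(-592))) + 2751 = ((-3/4 - 1/21*37) + (341 - 1*(-592))) + 2751 = ((-3/4 - 37/21) + (341 + 592)) + 2751 = (-211/84 + 933) + 2751 = 78161/84 + 2751 = 309245/84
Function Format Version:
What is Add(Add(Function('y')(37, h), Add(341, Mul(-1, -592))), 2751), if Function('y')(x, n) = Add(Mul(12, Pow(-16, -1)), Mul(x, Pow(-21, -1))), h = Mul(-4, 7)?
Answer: Rational(309245, 84) ≈ 3681.5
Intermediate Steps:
h = -28
Function('y')(x, n) = Add(Rational(-3, 4), Mul(Rational(-1, 21), x)) (Function('y')(x, n) = Add(Mul(12, Rational(-1, 16)), Mul(x, Rational(-1, 21))) = Add(Rational(-3, 4), Mul(Rational(-1, 21), x)))
Add(Add(Function('y')(37, h), Add(341, Mul(-1, -592))), 2751) = Add(Add(Add(Rational(-3, 4), Mul(Rational(-1, 21), 37)), Add(341, Mul(-1, -592))), 2751) = Add(Add(Add(Rational(-3, 4), Rational(-37, 21)), Add(341, 592)), 2751) = Add(Add(Rational(-211, 84), 933), 2751) = Add(Rational(78161, 84), 2751) = Rational(309245, 84)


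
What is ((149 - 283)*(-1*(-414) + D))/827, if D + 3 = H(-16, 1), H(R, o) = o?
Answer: -55208/827 ≈ -66.757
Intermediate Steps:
D = -2 (D = -3 + 1 = -2)
((149 - 283)*(-1*(-414) + D))/827 = ((149 - 283)*(-1*(-414) - 2))/827 = -134*(414 - 2)*(1/827) = -134*412*(1/827) = -55208*1/827 = -55208/827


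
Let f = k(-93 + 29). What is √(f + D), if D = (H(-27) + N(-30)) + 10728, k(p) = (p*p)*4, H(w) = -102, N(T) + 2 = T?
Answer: √26978 ≈ 164.25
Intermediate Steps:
N(T) = -2 + T
k(p) = 4*p² (k(p) = p²*4 = 4*p²)
f = 16384 (f = 4*(-93 + 29)² = 4*(-64)² = 4*4096 = 16384)
D = 10594 (D = (-102 + (-2 - 30)) + 10728 = (-102 - 32) + 10728 = -134 + 10728 = 10594)
√(f + D) = √(16384 + 10594) = √26978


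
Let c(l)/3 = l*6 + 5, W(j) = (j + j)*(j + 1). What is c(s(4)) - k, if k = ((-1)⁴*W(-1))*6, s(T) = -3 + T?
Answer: 33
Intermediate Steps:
W(j) = 2*j*(1 + j) (W(j) = (2*j)*(1 + j) = 2*j*(1 + j))
c(l) = 15 + 18*l (c(l) = 3*(l*6 + 5) = 3*(6*l + 5) = 3*(5 + 6*l) = 15 + 18*l)
k = 0 (k = ((-1)⁴*(2*(-1)*(1 - 1)))*6 = (1*(2*(-1)*0))*6 = (1*0)*6 = 0*6 = 0)
c(s(4)) - k = (15 + 18*(-3 + 4)) - 1*0 = (15 + 18*1) + 0 = (15 + 18) + 0 = 33 + 0 = 33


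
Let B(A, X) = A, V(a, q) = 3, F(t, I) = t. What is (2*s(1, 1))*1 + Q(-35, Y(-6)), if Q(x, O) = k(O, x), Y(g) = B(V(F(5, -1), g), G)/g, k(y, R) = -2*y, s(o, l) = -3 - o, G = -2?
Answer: -7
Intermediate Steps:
Y(g) = 3/g
Q(x, O) = -2*O
(2*s(1, 1))*1 + Q(-35, Y(-6)) = (2*(-3 - 1*1))*1 - 6/(-6) = (2*(-3 - 1))*1 - 6*(-1)/6 = (2*(-4))*1 - 2*(-1/2) = -8*1 + 1 = -8 + 1 = -7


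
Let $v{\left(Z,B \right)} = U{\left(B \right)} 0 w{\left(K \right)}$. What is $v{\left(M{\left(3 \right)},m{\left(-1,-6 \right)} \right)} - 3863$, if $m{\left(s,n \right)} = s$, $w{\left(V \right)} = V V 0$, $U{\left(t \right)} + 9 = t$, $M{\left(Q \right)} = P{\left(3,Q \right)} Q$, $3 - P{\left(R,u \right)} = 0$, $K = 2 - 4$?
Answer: $-3863$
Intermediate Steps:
$K = -2$
$P{\left(R,u \right)} = 3$ ($P{\left(R,u \right)} = 3 - 0 = 3 + 0 = 3$)
$M{\left(Q \right)} = 3 Q$
$U{\left(t \right)} = -9 + t$
$w{\left(V \right)} = 0$ ($w{\left(V \right)} = V^{2} \cdot 0 = 0$)
$v{\left(Z,B \right)} = 0$ ($v{\left(Z,B \right)} = \left(-9 + B\right) 0 \cdot 0 = 0 \cdot 0 = 0$)
$v{\left(M{\left(3 \right)},m{\left(-1,-6 \right)} \right)} - 3863 = 0 - 3863 = -3863$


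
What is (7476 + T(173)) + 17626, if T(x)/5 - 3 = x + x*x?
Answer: 175627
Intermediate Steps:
T(x) = 15 + 5*x + 5*x² (T(x) = 15 + 5*(x + x*x) = 15 + 5*(x + x²) = 15 + (5*x + 5*x²) = 15 + 5*x + 5*x²)
(7476 + T(173)) + 17626 = (7476 + (15 + 5*173 + 5*173²)) + 17626 = (7476 + (15 + 865 + 5*29929)) + 17626 = (7476 + (15 + 865 + 149645)) + 17626 = (7476 + 150525) + 17626 = 158001 + 17626 = 175627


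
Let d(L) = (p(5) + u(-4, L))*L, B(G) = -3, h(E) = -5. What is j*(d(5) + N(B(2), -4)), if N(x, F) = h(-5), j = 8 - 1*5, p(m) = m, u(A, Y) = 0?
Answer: 60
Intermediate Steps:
j = 3 (j = 8 - 5 = 3)
N(x, F) = -5
d(L) = 5*L (d(L) = (5 + 0)*L = 5*L)
j*(d(5) + N(B(2), -4)) = 3*(5*5 - 5) = 3*(25 - 5) = 3*20 = 60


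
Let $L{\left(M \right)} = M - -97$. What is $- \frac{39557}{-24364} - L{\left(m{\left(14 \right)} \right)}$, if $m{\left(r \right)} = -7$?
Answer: $- \frac{2153203}{24364} \approx -88.376$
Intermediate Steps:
$L{\left(M \right)} = 97 + M$ ($L{\left(M \right)} = M + 97 = 97 + M$)
$- \frac{39557}{-24364} - L{\left(m{\left(14 \right)} \right)} = - \frac{39557}{-24364} - \left(97 - 7\right) = \left(-39557\right) \left(- \frac{1}{24364}\right) - 90 = \frac{39557}{24364} - 90 = - \frac{2153203}{24364}$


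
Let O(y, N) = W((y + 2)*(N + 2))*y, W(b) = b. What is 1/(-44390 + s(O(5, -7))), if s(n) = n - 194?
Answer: -1/44759 ≈ -2.2342e-5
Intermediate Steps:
O(y, N) = y*(2 + N)*(2 + y) (O(y, N) = ((y + 2)*(N + 2))*y = ((2 + y)*(2 + N))*y = ((2 + N)*(2 + y))*y = y*(2 + N)*(2 + y))
s(n) = -194 + n
1/(-44390 + s(O(5, -7))) = 1/(-44390 + (-194 + 5*(4 + 2*(-7) + 2*5 - 7*5))) = 1/(-44390 + (-194 + 5*(4 - 14 + 10 - 35))) = 1/(-44390 + (-194 + 5*(-35))) = 1/(-44390 + (-194 - 175)) = 1/(-44390 - 369) = 1/(-44759) = -1/44759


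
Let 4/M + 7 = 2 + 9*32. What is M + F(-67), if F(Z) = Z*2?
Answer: -37918/283 ≈ -133.99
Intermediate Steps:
F(Z) = 2*Z
M = 4/283 (M = 4/(-7 + (2 + 9*32)) = 4/(-7 + (2 + 288)) = 4/(-7 + 290) = 4/283 ≈ 0.014134)
M + F(-67) = 4/283 + 2*(-67) = 4/283 - 134 = -37918/283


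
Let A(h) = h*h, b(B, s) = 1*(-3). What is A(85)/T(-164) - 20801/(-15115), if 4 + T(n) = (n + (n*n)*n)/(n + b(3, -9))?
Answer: 21995788713/13332760120 ≈ 1.6498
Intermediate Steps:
b(B, s) = -3
A(h) = h²
T(n) = -4 + (n + n³)/(-3 + n) (T(n) = -4 + (n + (n*n)*n)/(n - 3) = -4 + (n + n²*n)/(-3 + n) = -4 + (n + n³)/(-3 + n))
A(85)/T(-164) - 20801/(-15115) = 85²/(((12 + (-164)³ - 3*(-164))/(-3 - 164))) - 20801/(-15115) = 7225/(((12 - 4410944 + 492)/(-167))) - 20801*(-1/15115) = 7225/((-1/167*(-4410440))) + 20801/15115 = 7225/(4410440/167) + 20801/15115 = 7225*(167/4410440) + 20801/15115 = 241315/882088 + 20801/15115 = 21995788713/13332760120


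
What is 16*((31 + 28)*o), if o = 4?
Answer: 3776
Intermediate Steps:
16*((31 + 28)*o) = 16*((31 + 28)*4) = 16*(59*4) = 16*236 = 3776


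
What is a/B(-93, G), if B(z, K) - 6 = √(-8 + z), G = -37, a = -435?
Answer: -2610/137 + 435*I*√101/137 ≈ -19.051 + 31.91*I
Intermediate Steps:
B(z, K) = 6 + √(-8 + z)
a/B(-93, G) = -435/(6 + √(-8 - 93)) = -435/(6 + √(-101)) = -435/(6 + I*√101)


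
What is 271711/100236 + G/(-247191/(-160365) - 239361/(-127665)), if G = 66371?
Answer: 189195857452477444/9737198709339 ≈ 19430.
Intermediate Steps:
271711/100236 + G/(-247191/(-160365) - 239361/(-127665)) = 271711/100236 + 66371/(-247191/(-160365) - 239361/(-127665)) = 271711*(1/100236) + 66371/(-247191*(-1/160365) - 239361*(-1/127665)) = 271711/100236 + 66371/(82397/53455 + 79787/42555) = 271711/100236 + 66371/(1554283684/454955505) = 271711/100236 + 66371*(454955505/1554283684) = 271711/100236 + 30195851822355/1554283684 = 189195857452477444/9737198709339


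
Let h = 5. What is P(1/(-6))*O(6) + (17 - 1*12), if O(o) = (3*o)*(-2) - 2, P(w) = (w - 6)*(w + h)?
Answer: 20477/18 ≈ 1137.6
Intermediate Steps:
P(w) = (-6 + w)*(5 + w) (P(w) = (w - 6)*(w + 5) = (-6 + w)*(5 + w))
O(o) = -2 - 6*o (O(o) = -6*o - 2 = -2 - 6*o)
P(1/(-6))*O(6) + (17 - 1*12) = (-30 + (1/(-6))² - 1/(-6))*(-2 - 6*6) + (17 - 1*12) = (-30 + (-⅙)² - 1*(-⅙))*(-2 - 36) + (17 - 12) = (-30 + 1/36 + ⅙)*(-38) + 5 = -1073/36*(-38) + 5 = 20387/18 + 5 = 20477/18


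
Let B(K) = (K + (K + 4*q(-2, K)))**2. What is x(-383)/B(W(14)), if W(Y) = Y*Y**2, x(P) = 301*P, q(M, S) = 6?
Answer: -115283/30382144 ≈ -0.0037944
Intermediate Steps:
W(Y) = Y**3
B(K) = (24 + 2*K)**2 (B(K) = (K + (K + 4*6))**2 = (K + (K + 24))**2 = (K + (24 + K))**2 = (24 + 2*K)**2)
x(-383)/B(W(14)) = (301*(-383))/((4*(12 + 14**3)**2)) = -115283*1/(4*(12 + 2744)**2) = -115283/(4*2756**2) = -115283/(4*7595536) = -115283/30382144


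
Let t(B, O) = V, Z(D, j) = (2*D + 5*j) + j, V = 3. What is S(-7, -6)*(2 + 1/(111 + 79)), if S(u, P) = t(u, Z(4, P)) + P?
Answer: -1143/190 ≈ -6.0158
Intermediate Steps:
Z(D, j) = 2*D + 6*j
t(B, O) = 3
S(u, P) = 3 + P
S(-7, -6)*(2 + 1/(111 + 79)) = (3 - 6)*(2 + 1/(111 + 79)) = -3*(2 + 1/190) = -3*381/190 = -1143/190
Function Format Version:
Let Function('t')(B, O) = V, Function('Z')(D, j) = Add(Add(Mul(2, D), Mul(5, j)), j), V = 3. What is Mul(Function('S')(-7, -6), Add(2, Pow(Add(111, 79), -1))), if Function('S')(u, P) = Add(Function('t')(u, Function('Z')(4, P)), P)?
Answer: Rational(-1143, 190) ≈ -6.0158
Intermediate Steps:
Function('Z')(D, j) = Add(Mul(2, D), Mul(6, j))
Function('t')(B, O) = 3
Function('S')(u, P) = Add(3, P)
Mul(Function('S')(-7, -6), Add(2, Pow(Add(111, 79), -1))) = Mul(Add(3, -6), Add(2, Pow(Add(111, 79), -1))) = Mul(-3, Add(2, Pow(190, -1))) = Mul(-3, Add(2, Rational(1, 190))) = Mul(-3, Rational(381, 190)) = Rational(-1143, 190)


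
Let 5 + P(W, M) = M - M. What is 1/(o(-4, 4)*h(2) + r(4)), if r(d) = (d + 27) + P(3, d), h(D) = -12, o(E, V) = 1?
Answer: 1/14 ≈ 0.071429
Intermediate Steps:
P(W, M) = -5 (P(W, M) = -5 + (M - M) = -5 + 0 = -5)
r(d) = 22 + d (r(d) = (d + 27) - 5 = (27 + d) - 5 = 22 + d)
1/(o(-4, 4)*h(2) + r(4)) = 1/(1*(-12) + (22 + 4)) = 1/(-12 + 26) = 1/14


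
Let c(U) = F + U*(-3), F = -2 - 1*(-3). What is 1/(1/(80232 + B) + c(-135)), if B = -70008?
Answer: 10224/4150945 ≈ 0.0024631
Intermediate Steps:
F = 1 (F = -2 + 3 = 1)
c(U) = 1 - 3*U (c(U) = 1 + U*(-3) = 1 - 3*U)
1/(1/(80232 + B) + c(-135)) = 1/(1/(80232 - 70008) + (1 - 3*(-135))) = 1/(1/10224 + (1 + 405)) = 1/(1/10224 + 406) = 1/(4150945/10224) = 10224/4150945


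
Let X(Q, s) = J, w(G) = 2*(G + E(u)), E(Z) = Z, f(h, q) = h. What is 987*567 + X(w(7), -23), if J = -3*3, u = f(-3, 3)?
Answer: 559620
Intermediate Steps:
u = -3
w(G) = -6 + 2*G (w(G) = 2*(G - 3) = 2*(-3 + G) = -6 + 2*G)
J = -9
X(Q, s) = -9
987*567 + X(w(7), -23) = 987*567 - 9 = 559629 - 9 = 559620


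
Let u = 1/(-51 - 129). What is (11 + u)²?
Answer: 3916441/32400 ≈ 120.88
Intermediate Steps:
u = -1/180 (u = 1/(-180) = -1/180 ≈ -0.0055556)
(11 + u)² = (11 - 1/180)² = (1979/180)² = 3916441/32400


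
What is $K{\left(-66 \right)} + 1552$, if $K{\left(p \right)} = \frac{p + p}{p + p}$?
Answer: $1553$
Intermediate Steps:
$K{\left(p \right)} = 1$ ($K{\left(p \right)} = \frac{2 p}{2 p} = 2 p \frac{1}{2 p} = 1$)
$K{\left(-66 \right)} + 1552 = 1 + 1552 = 1553$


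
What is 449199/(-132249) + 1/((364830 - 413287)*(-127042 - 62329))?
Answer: -105692499723836/31117004704877 ≈ -3.3966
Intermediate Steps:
449199/(-132249) + 1/((364830 - 413287)*(-127042 - 62329)) = 449199*(-1/132249) + 1/(-48457*(-189371)) = -149733/44083 - 1/48457*(-1/189371) = -149733/44083 + 1/9176350547 = -105692499723836/31117004704877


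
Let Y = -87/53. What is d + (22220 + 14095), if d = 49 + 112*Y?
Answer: 1917548/53 ≈ 36180.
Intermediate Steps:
Y = -87/53 (Y = -87*1/53 = -87/53 ≈ -1.6415)
d = -7147/53 (d = 49 + 112*(-87/53) = 49 - 9744/53 = -7147/53 ≈ -134.85)
d + (22220 + 14095) = -7147/53 + (22220 + 14095) = -7147/53 + 36315 = 1917548/53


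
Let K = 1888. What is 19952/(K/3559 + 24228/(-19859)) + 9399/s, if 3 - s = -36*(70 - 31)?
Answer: -165304387003137/5714021635 ≈ -28930.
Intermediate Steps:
s = 1407 (s = 3 - (-36)*(70 - 31) = 3 - (-36)*39 = 3 - 1*(-1404) = 3 + 1404 = 1407)
19952/(K/3559 + 24228/(-19859)) + 9399/s = 19952/(1888/3559 + 24228/(-19859)) + 9399/1407 = 19952/(1888*(1/3559) + 24228*(-1/19859)) + 9399*(1/1407) = 19952/(1888/3559 - 24228/19859) + 3133/469 = 19952/(-48733660/70678181) + 3133/469 = 19952*(-70678181/48733660) + 3133/469 = -352542766828/12183415 + 3133/469 = -165304387003137/5714021635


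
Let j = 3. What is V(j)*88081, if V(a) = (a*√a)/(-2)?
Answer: -264243*√3/2 ≈ -2.2884e+5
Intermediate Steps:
V(a) = -a^(3/2)/2 (V(a) = a^(3/2)*(-½) = -a^(3/2)/2)
V(j)*88081 = -3*√3/2*88081 = -264243*√3/2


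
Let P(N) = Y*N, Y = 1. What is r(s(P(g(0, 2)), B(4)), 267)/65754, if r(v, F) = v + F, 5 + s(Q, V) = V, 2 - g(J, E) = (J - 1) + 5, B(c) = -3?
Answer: 259/65754 ≈ 0.0039389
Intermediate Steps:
g(J, E) = -2 - J (g(J, E) = 2 - ((J - 1) + 5) = 2 - ((-1 + J) + 5) = 2 - (4 + J) = 2 + (-4 - J) = -2 - J)
P(N) = N (P(N) = 1*N = N)
s(Q, V) = -5 + V
r(v, F) = F + v
r(s(P(g(0, 2)), B(4)), 267)/65754 = (267 + (-5 - 3))/65754 = (267 - 8)*(1/65754) = 259*(1/65754) = 259/65754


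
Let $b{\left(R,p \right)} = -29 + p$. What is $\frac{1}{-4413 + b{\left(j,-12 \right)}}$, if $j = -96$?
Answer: $- \frac{1}{4454} \approx -0.00022452$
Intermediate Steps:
$\frac{1}{-4413 + b{\left(j,-12 \right)}} = \frac{1}{-4413 - 41} = \frac{1}{-4454} = - \frac{1}{4454}$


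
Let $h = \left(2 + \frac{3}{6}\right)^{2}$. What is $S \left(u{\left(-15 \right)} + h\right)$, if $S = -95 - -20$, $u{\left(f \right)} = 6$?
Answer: $- \frac{3675}{4} \approx -918.75$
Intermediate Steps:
$S = -75$ ($S = -95 + 20 = -75$)
$h = \frac{25}{4}$ ($h = \left(2 + 3 \cdot \frac{1}{6}\right)^{2} = \left(2 + \frac{1}{2}\right)^{2} = \left(\frac{5}{2}\right)^{2} = \frac{25}{4} \approx 6.25$)
$S \left(u{\left(-15 \right)} + h\right) = - 75 \left(6 + \frac{25}{4}\right) = \left(-75\right) \frac{49}{4} = - \frac{3675}{4}$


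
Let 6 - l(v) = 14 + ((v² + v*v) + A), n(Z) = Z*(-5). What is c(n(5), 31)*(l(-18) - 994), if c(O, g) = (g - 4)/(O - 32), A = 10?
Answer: 14940/19 ≈ 786.32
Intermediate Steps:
n(Z) = -5*Z
c(O, g) = (-4 + g)/(-32 + O)
l(v) = -18 - 2*v² (l(v) = 6 - (14 + ((v² + v*v) + 10)) = 6 - (14 + ((v² + v²) + 10)) = 6 - (14 + (2*v² + 10)) = 6 - (14 + (10 + 2*v²)) = 6 - (24 + 2*v²) = 6 + (-24 - 2*v²) = -18 - 2*v²)
c(n(5), 31)*(l(-18) - 994) = ((-4 + 31)/(-32 - 5*5))*((-18 - 2*(-18)²) - 994) = (27/(-32 - 25))*((-18 - 2*324) - 994) = (27/(-57))*((-18 - 648) - 994) = (-1/57*27)*(-666 - 994) = -9/19*(-1660) = 14940/19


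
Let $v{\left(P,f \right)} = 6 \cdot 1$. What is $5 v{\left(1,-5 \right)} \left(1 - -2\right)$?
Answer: $90$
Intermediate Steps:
$v{\left(P,f \right)} = 6$
$5 v{\left(1,-5 \right)} \left(1 - -2\right) = 5 \cdot 6 \left(1 - -2\right) = 30 \left(1 + 2\right) = 30 \cdot 3 = 90$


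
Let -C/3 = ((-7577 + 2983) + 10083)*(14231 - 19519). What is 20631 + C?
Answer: 87098127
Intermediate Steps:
C = 87077496 (C = -3*((-7577 + 2983) + 10083)*(14231 - 19519) = -3*(-4594 + 10083)*(-5288) = -16467*(-5288) = -3*(-29025832) = 87077496)
20631 + C = 20631 + 87077496 = 87098127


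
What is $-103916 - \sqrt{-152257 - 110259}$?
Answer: $-103916 - 2 i \sqrt{65629} \approx -1.0392 \cdot 10^{5} - 512.36 i$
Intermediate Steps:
$-103916 - \sqrt{-152257 - 110259} = -103916 - \sqrt{-262516} = -103916 - 2 i \sqrt{65629}$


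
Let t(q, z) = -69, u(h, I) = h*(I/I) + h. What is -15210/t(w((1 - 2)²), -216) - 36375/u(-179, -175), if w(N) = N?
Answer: 2651685/8234 ≈ 322.04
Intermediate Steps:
u(h, I) = 2*h (u(h, I) = h*1 + h = h + h = 2*h)
-15210/t(w((1 - 2)²), -216) - 36375/u(-179, -175) = -15210/(-69) - 36375/(2*(-179)) = -15210*(-1/69) - 36375/(-358) = 5070/23 - 36375*(-1/358) = 5070/23 + 36375/358 = 2651685/8234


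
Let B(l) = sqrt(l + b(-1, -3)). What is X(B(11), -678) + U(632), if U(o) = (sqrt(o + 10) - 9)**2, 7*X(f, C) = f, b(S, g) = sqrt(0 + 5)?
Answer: 723 - 18*sqrt(642) + sqrt(11 + sqrt(5))/7 ≈ 267.44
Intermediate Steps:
b(S, g) = sqrt(5)
B(l) = sqrt(l + sqrt(5))
X(f, C) = f/7
U(o) = (-9 + sqrt(10 + o))**2 (U(o) = (sqrt(10 + o) - 9)**2 = (-9 + sqrt(10 + o))**2)
X(B(11), -678) + U(632) = sqrt(11 + sqrt(5))/7 + (-9 + sqrt(10 + 632))**2 = sqrt(11 + sqrt(5))/7 + (-9 + sqrt(642))**2 = (-9 + sqrt(642))**2 + sqrt(11 + sqrt(5))/7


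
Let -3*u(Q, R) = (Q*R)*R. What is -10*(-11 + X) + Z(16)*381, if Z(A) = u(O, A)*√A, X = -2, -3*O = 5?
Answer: 650630/3 ≈ 2.1688e+5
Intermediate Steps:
O = -5/3 (O = -⅓*5 = -5/3 ≈ -1.6667)
u(Q, R) = -Q*R²/3 (u(Q, R) = -Q*R*R/3 = -Q*R²/3)
Z(A) = 5*A^(5/2)/9 (Z(A) = (-⅓*(-5/3)*A²)*√A = (5*A²/9)*√A = 5*A^(5/2)/9)
-10*(-11 + X) + Z(16)*381 = -10*(-11 - 2) + (5*16^(5/2)/9)*381 = -10*(-13) + ((5/9)*1024)*381 = 130 + (5120/9)*381 = 130 + 650240/3 = 650630/3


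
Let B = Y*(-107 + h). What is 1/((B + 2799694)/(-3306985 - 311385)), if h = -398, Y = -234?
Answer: -1809185/1458932 ≈ -1.2401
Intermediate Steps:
B = 118170 (B = -234*(-107 - 398) = -234*(-505) = 118170)
1/((B + 2799694)/(-3306985 - 311385)) = 1/((118170 + 2799694)/(-3306985 - 311385)) = 1/(2917864/(-3618370)) = 1/(2917864*(-1/3618370)) = 1/(-1458932/1809185) = -1809185/1458932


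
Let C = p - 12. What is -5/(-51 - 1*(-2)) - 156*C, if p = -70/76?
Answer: 1876697/931 ≈ 2015.8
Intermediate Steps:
p = -35/38 (p = -70*1/76 = -35/38 ≈ -0.92105)
C = -491/38 (C = -35/38 - 12 = -491/38 ≈ -12.921)
-5/(-51 - 1*(-2)) - 156*C = -5/(-51 - 1*(-2)) - 156*(-491/38) = -5/(-51 + 2) + 38298/19 = -5/(-49) + 38298/19 = -5*(-1/49) + 38298/19 = 5/49 + 38298/19 = 1876697/931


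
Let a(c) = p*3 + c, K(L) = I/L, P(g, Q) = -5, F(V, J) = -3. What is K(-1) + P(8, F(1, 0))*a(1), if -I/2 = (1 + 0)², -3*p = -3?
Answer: -18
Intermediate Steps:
p = 1 (p = -⅓*(-3) = 1)
I = -2 (I = -2*(1 + 0)² = -2*1² = -2*1 = -2)
K(L) = -2/L
a(c) = 3 + c (a(c) = 1*3 + c = 3 + c)
K(-1) + P(8, F(1, 0))*a(1) = -2/(-1) - 5*(3 + 1) = -2*(-1) - 5*4 = 2 - 20 = -18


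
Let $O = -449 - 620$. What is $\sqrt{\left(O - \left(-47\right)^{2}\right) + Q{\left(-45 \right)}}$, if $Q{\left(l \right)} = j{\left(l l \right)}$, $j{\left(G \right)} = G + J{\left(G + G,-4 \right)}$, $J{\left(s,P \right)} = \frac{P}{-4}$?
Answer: $2 i \sqrt{313} \approx 35.384 i$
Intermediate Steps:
$J{\left(s,P \right)} = - \frac{P}{4}$ ($J{\left(s,P \right)} = P \left(- \frac{1}{4}\right) = - \frac{P}{4}$)
$j{\left(G \right)} = 1 + G$ ($j{\left(G \right)} = G - -1 = G + 1 = 1 + G$)
$O = -1069$
$Q{\left(l \right)} = 1 + l^{2}$ ($Q{\left(l \right)} = 1 + l l = 1 + l^{2}$)
$\sqrt{\left(O - \left(-47\right)^{2}\right) + Q{\left(-45 \right)}} = \sqrt{\left(-1069 - \left(-47\right)^{2}\right) + \left(1 + \left(-45\right)^{2}\right)} = \sqrt{\left(-1069 - 2209\right) + \left(1 + 2025\right)} = \sqrt{\left(-1069 - 2209\right) + 2026} = \sqrt{-3278 + 2026} = \sqrt{-1252} = 2 i \sqrt{313}$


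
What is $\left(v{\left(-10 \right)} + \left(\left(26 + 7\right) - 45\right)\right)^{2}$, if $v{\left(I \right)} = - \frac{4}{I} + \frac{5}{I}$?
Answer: $\frac{14641}{100} \approx 146.41$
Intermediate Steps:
$v{\left(I \right)} = \frac{1}{I}$
$\left(v{\left(-10 \right)} + \left(\left(26 + 7\right) - 45\right)\right)^{2} = \left(\frac{1}{-10} + \left(\left(26 + 7\right) - 45\right)\right)^{2} = \left(- \frac{1}{10} + \left(33 - 45\right)\right)^{2} = \left(- \frac{1}{10} - 12\right)^{2} = \left(- \frac{121}{10}\right)^{2} = \frac{14641}{100}$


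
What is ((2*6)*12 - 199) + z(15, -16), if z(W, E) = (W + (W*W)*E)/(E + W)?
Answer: 3530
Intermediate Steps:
z(W, E) = (W + E*W²)/(E + W) (z(W, E) = (W + W²*E)/(E + W) = (W + E*W²)/(E + W))
((2*6)*12 - 199) + z(15, -16) = ((2*6)*12 - 199) + 15*(1 - 16*15)/(-16 + 15) = (12*12 - 199) + 15*(1 - 240)/(-1) = (144 - 199) + 15*(-1)*(-239) = -55 + 3585 = 3530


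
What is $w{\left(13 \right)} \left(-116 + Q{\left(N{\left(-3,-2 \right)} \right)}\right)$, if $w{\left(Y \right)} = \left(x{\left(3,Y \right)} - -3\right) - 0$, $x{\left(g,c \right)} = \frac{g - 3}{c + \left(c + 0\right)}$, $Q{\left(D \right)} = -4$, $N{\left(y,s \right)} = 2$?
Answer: $-360$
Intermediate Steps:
$x{\left(g,c \right)} = \frac{-3 + g}{2 c}$ ($x{\left(g,c \right)} = \frac{-3 + g}{c + c} = \frac{-3 + g}{2 c}$)
$w{\left(Y \right)} = 3$ ($w{\left(Y \right)} = \left(\frac{-3 + 3}{2 Y} - -3\right) - 0 = \left(\frac{1}{2} \frac{1}{Y} 0 + 3\right) + 0 = \left(0 + 3\right) + 0 = 3 + 0 = 3$)
$w{\left(13 \right)} \left(-116 + Q{\left(N{\left(-3,-2 \right)} \right)}\right) = 3 \left(-116 - 4\right) = 3 \left(-120\right) = -360$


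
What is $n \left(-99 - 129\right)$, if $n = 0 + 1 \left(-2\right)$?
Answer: $456$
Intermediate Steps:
$n = -2$ ($n = 0 - 2 = -2$)
$n \left(-99 - 129\right) = - 2 \left(-99 - 129\right) = \left(-2\right) \left(-228\right) = 456$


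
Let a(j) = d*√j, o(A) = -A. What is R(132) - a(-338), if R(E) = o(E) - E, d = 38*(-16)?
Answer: -264 + 7904*I*√2 ≈ -264.0 + 11178.0*I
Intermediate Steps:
d = -608
a(j) = -608*√j
R(E) = -2*E (R(E) = -E - E = -2*E)
R(132) - a(-338) = -2*132 - (-608)*√(-338) = -264 - (-608)*13*I*√2 = -264 - (-7904)*I*√2 = -264 + 7904*I*√2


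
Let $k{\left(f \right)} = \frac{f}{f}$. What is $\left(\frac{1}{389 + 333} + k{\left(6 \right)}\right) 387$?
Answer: $\frac{279801}{722} \approx 387.54$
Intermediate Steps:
$k{\left(f \right)} = 1$
$\left(\frac{1}{389 + 333} + k{\left(6 \right)}\right) 387 = \left(\frac{1}{389 + 333} + 1\right) 387 = \left(\frac{1}{722} + 1\right) 387 = \frac{723}{722} \cdot 387 = \frac{279801}{722}$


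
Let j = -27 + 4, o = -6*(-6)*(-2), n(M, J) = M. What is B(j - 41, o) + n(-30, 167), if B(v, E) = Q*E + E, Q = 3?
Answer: -318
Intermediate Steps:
o = -72 (o = 36*(-2) = -72)
j = -23
B(v, E) = 4*E (B(v, E) = 3*E + E = 4*E)
B(j - 41, o) + n(-30, 167) = 4*(-72) - 30 = -288 - 30 = -318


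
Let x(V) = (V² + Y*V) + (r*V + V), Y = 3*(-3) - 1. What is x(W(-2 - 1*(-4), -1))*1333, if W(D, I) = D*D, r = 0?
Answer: -26660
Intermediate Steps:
W(D, I) = D²
Y = -10 (Y = -9 - 1 = -10)
x(V) = V² - 9*V (x(V) = (V² - 10*V) + (0*V + V) = (V² - 10*V) + (0 + V) = (V² - 10*V) + V = V² - 9*V)
x(W(-2 - 1*(-4), -1))*1333 = ((-2 - 1*(-4))²*(-9 + (-2 - 1*(-4))²))*1333 = ((-2 + 4)²*(-9 + (-2 + 4)²))*1333 = (2²*(-9 + 2²))*1333 = (4*(-9 + 4))*1333 = (4*(-5))*1333 = -20*1333 = -26660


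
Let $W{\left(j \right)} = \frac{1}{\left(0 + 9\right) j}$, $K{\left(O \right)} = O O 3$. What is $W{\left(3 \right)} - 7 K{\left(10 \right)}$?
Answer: $- \frac{56699}{27} \approx -2100.0$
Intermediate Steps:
$K{\left(O \right)} = 3 O^{2}$ ($K{\left(O \right)} = O^{2} \cdot 3 = 3 O^{2}$)
$W{\left(j \right)} = \frac{1}{9 j}$
$W{\left(3 \right)} - 7 K{\left(10 \right)} = \frac{1}{9 \cdot 3} - 7 \cdot 3 \cdot 10^{2} = \frac{1}{9} \cdot \frac{1}{3} - 7 \cdot 3 \cdot 100 = \frac{1}{27} - 2100 = - \frac{56699}{27}$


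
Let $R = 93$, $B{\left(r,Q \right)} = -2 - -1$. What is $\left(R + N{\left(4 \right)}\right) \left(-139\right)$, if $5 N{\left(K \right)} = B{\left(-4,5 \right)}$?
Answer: $- \frac{64496}{5} \approx -12899.0$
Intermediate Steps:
$B{\left(r,Q \right)} = -1$ ($B{\left(r,Q \right)} = -2 + 1 = -1$)
$N{\left(K \right)} = - \frac{1}{5}$ ($N{\left(K \right)} = \frac{1}{5} \left(-1\right) = - \frac{1}{5}$)
$\left(R + N{\left(4 \right)}\right) \left(-139\right) = \left(93 - \frac{1}{5}\right) \left(-139\right) = \frac{464}{5} \left(-139\right) = - \frac{64496}{5}$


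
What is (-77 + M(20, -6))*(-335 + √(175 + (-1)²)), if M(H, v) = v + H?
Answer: 21105 - 252*√11 ≈ 20269.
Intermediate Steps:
M(H, v) = H + v
(-77 + M(20, -6))*(-335 + √(175 + (-1)²)) = (-77 + (20 - 6))*(-335 + √(175 + (-1)²)) = (-77 + 14)*(-335 + √(175 + 1)) = -63*(-335 + √176) = -63*(-335 + 4*√11) = 21105 - 252*√11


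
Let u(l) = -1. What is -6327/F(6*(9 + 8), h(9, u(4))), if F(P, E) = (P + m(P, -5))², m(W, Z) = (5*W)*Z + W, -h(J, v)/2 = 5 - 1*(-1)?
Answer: -703/611524 ≈ -0.0011496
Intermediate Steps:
h(J, v) = -12 (h(J, v) = -2*(5 - 1*(-1)) = -2*(5 + 1) = -2*6 = -12)
m(W, Z) = W + 5*W*Z (m(W, Z) = 5*W*Z + W = W + 5*W*Z)
F(P, E) = 529*P² (F(P, E) = (P + P*(1 + 5*(-5)))² = (P + P*(1 - 25))² = (P + P*(-24))² = (P - 24*P)² = (-23*P)² = 529*P²)
-6327/F(6*(9 + 8), h(9, u(4))) = -6327/(529*(6*(9 + 8))²) = -6327/(529*(6*17)²) = -6327/(529*102²) = -6327/(529*10404) = -6327/5503716 = -1*703/611524 = -703/611524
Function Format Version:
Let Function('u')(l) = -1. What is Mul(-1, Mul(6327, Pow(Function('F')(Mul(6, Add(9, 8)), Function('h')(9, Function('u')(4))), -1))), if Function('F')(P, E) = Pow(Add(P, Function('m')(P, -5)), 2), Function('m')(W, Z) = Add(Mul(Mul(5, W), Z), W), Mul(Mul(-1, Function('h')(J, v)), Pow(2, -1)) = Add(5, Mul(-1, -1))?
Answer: Rational(-703, 611524) ≈ -0.0011496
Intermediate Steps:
Function('h')(J, v) = -12 (Function('h')(J, v) = Mul(-2, Add(5, Mul(-1, -1))) = Mul(-2, Add(5, 1)) = Mul(-2, 6) = -12)
Function('m')(W, Z) = Add(W, Mul(5, W, Z)) (Function('m')(W, Z) = Add(Mul(5, W, Z), W) = Add(W, Mul(5, W, Z)))
Function('F')(P, E) = Mul(529, Pow(P, 2)) (Function('F')(P, E) = Pow(Add(P, Mul(P, Add(1, Mul(5, -5)))), 2) = Pow(Add(P, Mul(P, Add(1, -25))), 2) = Pow(Add(P, Mul(P, -24)), 2) = Pow(Add(P, Mul(-24, P)), 2) = Pow(Mul(-23, P), 2) = Mul(529, Pow(P, 2)))
Mul(-1, Mul(6327, Pow(Function('F')(Mul(6, Add(9, 8)), Function('h')(9, Function('u')(4))), -1))) = Mul(-1, Mul(6327, Pow(Mul(529, Pow(Mul(6, Add(9, 8)), 2)), -1))) = Mul(-1, Mul(6327, Pow(Mul(529, Pow(Mul(6, 17), 2)), -1))) = Mul(-1, Mul(6327, Pow(Mul(529, Pow(102, 2)), -1))) = Mul(-1, Mul(6327, Pow(Mul(529, 10404), -1))) = Mul(-1, Mul(6327, Pow(5503716, -1))) = Mul(-1, Mul(6327, Rational(1, 5503716))) = Mul(-1, Rational(703, 611524)) = Rational(-703, 611524)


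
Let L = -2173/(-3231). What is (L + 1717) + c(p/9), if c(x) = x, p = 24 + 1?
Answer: 1852925/1077 ≈ 1720.5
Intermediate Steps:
p = 25
L = 2173/3231 (L = -2173*(-1/3231) = 2173/3231 ≈ 0.67255)
(L + 1717) + c(p/9) = (2173/3231 + 1717) + 25/9 = 5549800/3231 + 25*(⅑) = 5549800/3231 + 25/9 = 1852925/1077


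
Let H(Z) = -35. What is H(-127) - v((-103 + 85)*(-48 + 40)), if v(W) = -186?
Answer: 151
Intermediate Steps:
H(-127) - v((-103 + 85)*(-48 + 40)) = -35 - 1*(-186) = -35 + 186 = 151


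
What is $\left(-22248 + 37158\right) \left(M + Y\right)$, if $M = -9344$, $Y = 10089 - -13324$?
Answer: $209768790$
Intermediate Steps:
$Y = 23413$ ($Y = 10089 + 13324 = 23413$)
$\left(-22248 + 37158\right) \left(M + Y\right) = \left(-22248 + 37158\right) \left(-9344 + 23413\right) = 14910 \cdot 14069 = 209768790$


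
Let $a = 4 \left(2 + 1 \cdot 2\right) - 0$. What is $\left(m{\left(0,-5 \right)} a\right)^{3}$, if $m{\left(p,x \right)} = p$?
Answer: $0$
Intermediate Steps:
$a = 16$ ($a = 4 \left(2 + 2\right) + 0 = 4 \cdot 4 + 0 = 16 + 0 = 16$)
$\left(m{\left(0,-5 \right)} a\right)^{3} = \left(0 \cdot 16\right)^{3} = 0^{3} = 0$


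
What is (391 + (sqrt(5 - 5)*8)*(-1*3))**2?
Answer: 152881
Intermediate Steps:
(391 + (sqrt(5 - 5)*8)*(-1*3))**2 = (391 + (sqrt(0)*8)*(-3))**2 = (391 + (0*8)*(-3))**2 = (391 + 0*(-3))**2 = (391 + 0)**2 = 391**2 = 152881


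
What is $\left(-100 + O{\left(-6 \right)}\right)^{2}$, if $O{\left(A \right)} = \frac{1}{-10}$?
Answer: $\frac{1002001}{100} \approx 10020.0$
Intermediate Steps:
$O{\left(A \right)} = - \frac{1}{10}$
$\left(-100 + O{\left(-6 \right)}\right)^{2} = \left(-100 - \frac{1}{10}\right)^{2} = \left(- \frac{1001}{10}\right)^{2} = \frac{1002001}{100}$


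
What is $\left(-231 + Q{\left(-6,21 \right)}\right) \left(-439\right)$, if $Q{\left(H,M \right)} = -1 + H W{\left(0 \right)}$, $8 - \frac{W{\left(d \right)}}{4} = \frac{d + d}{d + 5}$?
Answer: $186136$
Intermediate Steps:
$W{\left(d \right)} = 32 - \frac{8 d}{5 + d}$ ($W{\left(d \right)} = 32 - 4 \frac{d + d}{d + 5} = 32 - 4 \frac{2 d}{5 + d} = 32 - \frac{8 d}{5 + d}$)
$Q{\left(H,M \right)} = -1 + 32 H$ ($Q{\left(H,M \right)} = -1 + H \frac{8 \left(20 + 3 \cdot 0\right)}{5 + 0} = -1 + H \frac{8 \left(20 + 0\right)}{5} = -1 + H 8 \cdot \frac{1}{5} \cdot 20 = -1 + H 32 = -1 + 32 H$)
$\left(-231 + Q{\left(-6,21 \right)}\right) \left(-439\right) = \left(-231 + \left(-1 + 32 \left(-6\right)\right)\right) \left(-439\right) = \left(-231 - 193\right) \left(-439\right) = \left(-424\right) \left(-439\right) = 186136$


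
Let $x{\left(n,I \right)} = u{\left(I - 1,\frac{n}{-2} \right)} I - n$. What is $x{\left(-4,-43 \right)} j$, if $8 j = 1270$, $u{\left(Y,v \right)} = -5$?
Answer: $\frac{139065}{4} \approx 34766.0$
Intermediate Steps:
$j = \frac{635}{4}$ ($j = \frac{1}{8} \cdot 1270 = \frac{635}{4} \approx 158.75$)
$x{\left(n,I \right)} = - n - 5 I$ ($x{\left(n,I \right)} = - 5 I - n = - n - 5 I$)
$x{\left(-4,-43 \right)} j = \left(\left(-1\right) \left(-4\right) - -215\right) \frac{635}{4} = \left(4 + 215\right) \frac{635}{4} = 219 \cdot \frac{635}{4} = \frac{139065}{4}$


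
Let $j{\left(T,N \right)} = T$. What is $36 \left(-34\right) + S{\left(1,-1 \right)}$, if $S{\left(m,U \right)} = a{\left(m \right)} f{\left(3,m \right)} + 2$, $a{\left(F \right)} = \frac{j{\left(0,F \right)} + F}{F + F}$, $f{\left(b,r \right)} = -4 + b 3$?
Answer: $- \frac{2439}{2} \approx -1219.5$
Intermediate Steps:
$f{\left(b,r \right)} = -4 + 3 b$
$a{\left(F \right)} = \frac{1}{2}$ ($a{\left(F \right)} = \frac{0 + F}{F + F} = \frac{F}{2 F} = F \frac{1}{2 F} = \frac{1}{2}$)
$S{\left(m,U \right)} = \frac{9}{2}$ ($S{\left(m,U \right)} = \frac{-4 + 3 \cdot 3}{2} + 2 = \frac{-4 + 9}{2} + 2 = \frac{1}{2} \cdot 5 + 2 = \frac{5}{2} + 2 = \frac{9}{2}$)
$36 \left(-34\right) + S{\left(1,-1 \right)} = 36 \left(-34\right) + \frac{9}{2} = -1224 + \frac{9}{2} = - \frac{2439}{2}$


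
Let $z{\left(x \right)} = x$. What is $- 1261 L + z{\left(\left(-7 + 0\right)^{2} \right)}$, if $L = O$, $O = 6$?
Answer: $-7517$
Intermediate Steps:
$L = 6$
$- 1261 L + z{\left(\left(-7 + 0\right)^{2} \right)} = \left(-1261\right) 6 + \left(-7 + 0\right)^{2} = -7566 + \left(-7\right)^{2} = -7566 + 49 = -7517$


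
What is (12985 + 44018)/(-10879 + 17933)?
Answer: 57003/7054 ≈ 8.0809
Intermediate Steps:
(12985 + 44018)/(-10879 + 17933) = 57003/7054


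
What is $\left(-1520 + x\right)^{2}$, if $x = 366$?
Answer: $1331716$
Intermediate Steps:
$\left(-1520 + x\right)^{2} = \left(-1520 + 366\right)^{2} = \left(-1154\right)^{2} = 1331716$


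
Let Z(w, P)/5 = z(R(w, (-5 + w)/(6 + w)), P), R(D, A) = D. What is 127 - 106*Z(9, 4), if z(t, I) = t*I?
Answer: -18953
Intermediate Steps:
z(t, I) = I*t
Z(w, P) = 5*P*w (Z(w, P) = 5*(P*w) = 5*P*w)
127 - 106*Z(9, 4) = 127 - 530*4*9 = 127 - 106*180 = 127 - 19080 = -18953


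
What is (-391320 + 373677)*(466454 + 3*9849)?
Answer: -8750945643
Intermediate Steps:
(-391320 + 373677)*(466454 + 3*9849) = -17643*(466454 + 29547) = -17643*496001 = -8750945643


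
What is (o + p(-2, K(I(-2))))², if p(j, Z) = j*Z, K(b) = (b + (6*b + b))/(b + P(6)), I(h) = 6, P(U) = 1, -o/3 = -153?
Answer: 9715689/49 ≈ 1.9828e+5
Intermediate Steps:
o = 459 (o = -3*(-153) = 459)
K(b) = 8*b/(1 + b) (K(b) = (b + (6*b + b))/(b + 1) = (b + 7*b)/(1 + b) = (8*b)/(1 + b) = 8*b/(1 + b))
p(j, Z) = Z*j
(o + p(-2, K(I(-2))))² = (459 + (8*6/(1 + 6))*(-2))² = (459 + (8*6/7)*(-2))² = (459 + (8*6*(⅐))*(-2))² = (459 + (48/7)*(-2))² = (459 - 96/7)² = (3117/7)² = 9715689/49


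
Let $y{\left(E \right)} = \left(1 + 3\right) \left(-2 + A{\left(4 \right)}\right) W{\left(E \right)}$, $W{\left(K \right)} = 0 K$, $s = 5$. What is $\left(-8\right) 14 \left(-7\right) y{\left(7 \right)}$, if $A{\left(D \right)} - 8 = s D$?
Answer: $0$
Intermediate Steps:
$W{\left(K \right)} = 0$
$A{\left(D \right)} = 8 + 5 D$
$y{\left(E \right)} = 0$ ($y{\left(E \right)} = \left(1 + 3\right) \left(-2 + \left(8 + 5 \cdot 4\right)\right) 0 = 4 \left(-2 + \left(8 + 20\right)\right) 0 = 4 \left(-2 + 28\right) 0 = 4 \cdot 26 \cdot 0 = 104 \cdot 0 = 0$)
$\left(-8\right) 14 \left(-7\right) y{\left(7 \right)} = \left(-8\right) 14 \left(-7\right) 0 = \left(-112\right) \left(-7\right) 0 = 784 \cdot 0 = 0$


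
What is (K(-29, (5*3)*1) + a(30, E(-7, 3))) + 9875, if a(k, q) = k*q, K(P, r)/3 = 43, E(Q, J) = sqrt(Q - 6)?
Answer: 10004 + 30*I*sqrt(13) ≈ 10004.0 + 108.17*I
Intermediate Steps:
E(Q, J) = sqrt(-6 + Q)
K(P, r) = 129 (K(P, r) = 3*43 = 129)
(K(-29, (5*3)*1) + a(30, E(-7, 3))) + 9875 = (129 + 30*sqrt(-6 - 7)) + 9875 = (129 + 30*sqrt(-13)) + 9875 = (129 + 30*(I*sqrt(13))) + 9875 = (129 + 30*I*sqrt(13)) + 9875 = 10004 + 30*I*sqrt(13)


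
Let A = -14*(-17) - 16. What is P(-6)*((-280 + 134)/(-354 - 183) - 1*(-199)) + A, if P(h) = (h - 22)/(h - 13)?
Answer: 5261318/10203 ≈ 515.66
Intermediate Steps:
P(h) = (-22 + h)/(-13 + h)
A = 222 (A = 238 - 16 = 222)
P(-6)*((-280 + 134)/(-354 - 183) - 1*(-199)) + A = ((-22 - 6)/(-13 - 6))*((-280 + 134)/(-354 - 183) - 1*(-199)) + 222 = (-28/(-19))*(-146/(-537) + 199) + 222 = (-1/19*(-28))*(-146*(-1/537) + 199) + 222 = 28*(146/537 + 199)/19 + 222 = (28/19)*(107009/537) + 222 = 2996252/10203 + 222 = 5261318/10203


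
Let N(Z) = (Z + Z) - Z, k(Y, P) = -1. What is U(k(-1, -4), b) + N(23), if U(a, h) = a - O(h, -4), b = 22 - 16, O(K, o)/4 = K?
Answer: -2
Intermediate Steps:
O(K, o) = 4*K
b = 6
U(a, h) = a - 4*h
N(Z) = Z (N(Z) = 2*Z - Z = Z)
U(k(-1, -4), b) + N(23) = (-1 - 4*6) + 23 = (-1 - 24) + 23 = -25 + 23 = -2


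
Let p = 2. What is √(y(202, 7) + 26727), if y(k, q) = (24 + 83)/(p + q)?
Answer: 5*√9626/3 ≈ 163.52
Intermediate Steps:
y(k, q) = 107/(2 + q) (y(k, q) = (24 + 83)/(2 + q) = 107/(2 + q))
√(y(202, 7) + 26727) = √(107/(2 + 7) + 26727) = √(107/9 + 26727) = √(240650/9) = 5*√9626/3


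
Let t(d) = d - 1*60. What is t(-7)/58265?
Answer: -67/58265 ≈ -0.0011499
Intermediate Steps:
t(d) = -60 + d (t(d) = d - 60 = -60 + d)
t(-7)/58265 = (-60 - 7)/58265 = -67*1/58265 = -67/58265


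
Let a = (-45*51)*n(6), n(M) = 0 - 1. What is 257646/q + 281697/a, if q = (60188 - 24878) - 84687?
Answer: 1479783911/12591135 ≈ 117.53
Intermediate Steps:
n(M) = -1
a = 2295 (a = -45*51*(-1) = -2295*(-1) = 2295)
q = -49377 (q = 35310 - 84687 = -49377)
257646/q + 281697/a = 257646/(-49377) + 281697/2295 = 257646*(-1/49377) + 281697*(1/2295) = -85882/16459 + 93899/765 = 1479783911/12591135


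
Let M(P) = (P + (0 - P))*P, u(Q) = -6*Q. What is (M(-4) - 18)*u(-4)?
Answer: -432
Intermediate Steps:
M(P) = 0 (M(P) = (P - P)*P = 0*P = 0)
(M(-4) - 18)*u(-4) = (0 - 18)*(-6*(-4)) = -18*24 = -432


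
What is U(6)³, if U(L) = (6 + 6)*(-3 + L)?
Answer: 46656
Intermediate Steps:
U(L) = -36 + 12*L (U(L) = 12*(-3 + L) = -36 + 12*L)
U(6)³ = (-36 + 12*6)³ = (-36 + 72)³ = 36³ = 46656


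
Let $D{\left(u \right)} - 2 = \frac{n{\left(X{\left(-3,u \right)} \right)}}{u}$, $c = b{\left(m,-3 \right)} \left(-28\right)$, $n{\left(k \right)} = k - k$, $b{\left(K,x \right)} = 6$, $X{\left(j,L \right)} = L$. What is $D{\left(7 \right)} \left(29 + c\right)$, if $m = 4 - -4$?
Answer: $-278$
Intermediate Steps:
$m = 8$ ($m = 4 + 4 = 8$)
$n{\left(k \right)} = 0$
$c = -168$ ($c = 6 \left(-28\right) = -168$)
$D{\left(u \right)} = 2$ ($D{\left(u \right)} = 2 + \frac{0}{u} = 2 + 0 = 2$)
$D{\left(7 \right)} \left(29 + c\right) = 2 \left(29 - 168\right) = 2 \left(-139\right) = -278$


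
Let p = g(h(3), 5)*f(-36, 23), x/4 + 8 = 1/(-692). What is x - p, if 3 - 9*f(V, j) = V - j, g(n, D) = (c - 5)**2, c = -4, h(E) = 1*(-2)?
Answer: -102071/173 ≈ -590.01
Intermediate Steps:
h(E) = -2
g(n, D) = 81 (g(n, D) = (-4 - 5)**2 = (-9)**2 = 81)
f(V, j) = 1/3 - V/9 + j/9 (f(V, j) = 1/3 - (V - j)/9 = 1/3 + (-V/9 + j/9) = 1/3 - V/9 + j/9)
x = -5537/173 (x = -32 + 4/(-692) = -32 + 4*(-1/692) = -32 - 1/173 = -5537/173 ≈ -32.006)
p = 558 (p = 81*(1/3 - 1/9*(-36) + (1/9)*23) = 81*(1/3 + 4 + 23/9) = 81*(62/9) = 558)
x - p = -5537/173 - 1*558 = -5537/173 - 558 = -102071/173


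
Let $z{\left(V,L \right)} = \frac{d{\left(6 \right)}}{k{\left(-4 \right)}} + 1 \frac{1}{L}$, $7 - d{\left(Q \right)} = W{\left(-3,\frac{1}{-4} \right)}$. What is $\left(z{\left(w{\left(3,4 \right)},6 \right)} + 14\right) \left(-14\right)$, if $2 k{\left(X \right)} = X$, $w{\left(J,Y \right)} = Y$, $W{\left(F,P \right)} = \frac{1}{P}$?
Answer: $- \frac{364}{3} \approx -121.33$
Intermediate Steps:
$d{\left(Q \right)} = 11$ ($d{\left(Q \right)} = 7 - \frac{1}{\frac{1}{-4}} = 7 - \frac{1}{- \frac{1}{4}} = 7 - -4 = 7 + 4 = 11$)
$k{\left(X \right)} = \frac{X}{2}$
$z{\left(V,L \right)} = - \frac{11}{2} + \frac{1}{L}$ ($z{\left(V,L \right)} = \frac{11}{\frac{1}{2} \left(-4\right)} + 1 \frac{1}{L} = \frac{11}{-2} + \frac{1}{L} = 11 \left(- \frac{1}{2}\right) + \frac{1}{L} = - \frac{11}{2} + \frac{1}{L}$)
$\left(z{\left(w{\left(3,4 \right)},6 \right)} + 14\right) \left(-14\right) = \left(\left(- \frac{11}{2} + \frac{1}{6}\right) + 14\right) \left(-14\right) = \left(- \frac{16}{3} + 14\right) \left(-14\right) = \frac{26}{3} \left(-14\right) = - \frac{364}{3}$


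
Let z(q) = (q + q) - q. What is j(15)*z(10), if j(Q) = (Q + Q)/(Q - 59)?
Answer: -75/11 ≈ -6.8182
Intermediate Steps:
j(Q) = 2*Q/(-59 + Q) (j(Q) = (2*Q)/(-59 + Q) = 2*Q/(-59 + Q))
z(q) = q (z(q) = 2*q - q = q)
j(15)*z(10) = (2*15/(-59 + 15))*10 = (2*15/(-44))*10 = (2*15*(-1/44))*10 = -15/22*10 = -75/11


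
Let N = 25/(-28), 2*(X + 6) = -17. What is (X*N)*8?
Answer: 725/7 ≈ 103.57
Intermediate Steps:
X = -29/2 (X = -6 + (½)*(-17) = -6 - 17/2 = -29/2 ≈ -14.500)
N = -25/28 (N = 25*(-1/28) = -25/28 ≈ -0.89286)
(X*N)*8 = -29/2*(-25/28)*8 = (725/56)*8 = 725/7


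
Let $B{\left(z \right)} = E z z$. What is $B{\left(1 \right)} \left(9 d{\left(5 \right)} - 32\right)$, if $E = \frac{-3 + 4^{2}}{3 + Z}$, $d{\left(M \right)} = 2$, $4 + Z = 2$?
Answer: $-182$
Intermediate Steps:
$Z = -2$ ($Z = -4 + 2 = -2$)
$E = 13$ ($E = \frac{-3 + 4^{2}}{3 - 2} = \frac{-3 + 16}{1} = 13 \cdot 1 = 13$)
$B{\left(z \right)} = 13 z^{2}$ ($B{\left(z \right)} = 13 z z = 13 z^{2}$)
$B{\left(1 \right)} \left(9 d{\left(5 \right)} - 32\right) = 13 \cdot 1^{2} \left(9 \cdot 2 - 32\right) = 13 \cdot 1 \left(18 - 32\right) = 13 \left(-14\right) = -182$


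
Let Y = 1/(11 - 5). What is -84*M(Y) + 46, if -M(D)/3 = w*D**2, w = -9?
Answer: -17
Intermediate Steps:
Y = 1/6 ≈ 0.16667
M(D) = 27*D**2 (M(D) = -(-27)*D**2 = 27*D**2)
-84*M(Y) + 46 = -2268*(1/6)**2 + 46 = -2268/36 + 46 = -84*3/4 + 46 = -63 + 46 = -17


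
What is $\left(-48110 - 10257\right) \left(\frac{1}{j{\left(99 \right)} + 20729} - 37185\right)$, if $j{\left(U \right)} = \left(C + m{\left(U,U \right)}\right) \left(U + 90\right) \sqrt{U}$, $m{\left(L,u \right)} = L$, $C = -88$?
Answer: $\frac{3884066214618347}{1789582} + \frac{364034979 \sqrt{11}}{1789582} \approx 2.1704 \cdot 10^{9}$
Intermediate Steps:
$j{\left(U \right)} = \sqrt{U} \left(-88 + U\right) \left(90 + U\right)$ ($j{\left(U \right)} = \left(-88 + U\right) \left(U + 90\right) \sqrt{U} = \left(-88 + U\right) \left(90 + U\right) \sqrt{U} = \sqrt{U} \left(-88 + U\right) \left(90 + U\right)$)
$\left(-48110 - 10257\right) \left(\frac{1}{j{\left(99 \right)} + 20729} - 37185\right) = \left(-48110 - 10257\right) \left(\frac{1}{\sqrt{99} \left(-7920 + 99^{2} + 2 \cdot 99\right) + 20729} - 37185\right) = - 58367 \left(\frac{1}{3 \sqrt{11} \left(-7920 + 9801 + 198\right) + 20729} - 37185\right) = - 58367 \left(\frac{1}{3 \sqrt{11} \cdot 2079 + 20729} - 37185\right) = - 58367 \left(\frac{1}{6237 \sqrt{11} + 20729} - 37185\right) = - 58367 \left(\frac{1}{20729 + 6237 \sqrt{11}} - 37185\right) = - 58367 \left(-37185 + \frac{1}{20729 + 6237 \sqrt{11}}\right) = 2170376895 - \frac{58367}{20729 + 6237 \sqrt{11}}$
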